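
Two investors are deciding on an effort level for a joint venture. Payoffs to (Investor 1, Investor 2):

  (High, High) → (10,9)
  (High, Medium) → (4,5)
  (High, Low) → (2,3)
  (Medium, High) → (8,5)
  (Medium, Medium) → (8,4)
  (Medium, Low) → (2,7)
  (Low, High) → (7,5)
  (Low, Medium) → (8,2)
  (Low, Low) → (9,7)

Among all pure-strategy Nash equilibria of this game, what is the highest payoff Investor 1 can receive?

Both High is a pure NE (Investor 1: 10 ≥ 8; Investor 2: 9 ≥ 5). Investor 1 gets 10.
Both Low is a pure NE (Investor 1: 9 ≥ 2; Investor 2: 7 ≥ 5). Investor 1 gets 9.
Every other cell has a profitable deviation for at least one player. Highest of {10, 9} is 10.

10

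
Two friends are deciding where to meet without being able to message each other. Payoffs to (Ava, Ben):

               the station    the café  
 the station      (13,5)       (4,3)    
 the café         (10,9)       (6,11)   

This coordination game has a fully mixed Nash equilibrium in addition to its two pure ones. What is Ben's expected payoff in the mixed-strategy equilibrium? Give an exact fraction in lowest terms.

Ava mixes with probability p on the station, chosen so Ben is indifferent: 5p + 9(1−p) = 3p + 11(1−p) gives p = 1/2.
Ben's expected payoff is 5·1/2 + 9·1/2 = 7.

7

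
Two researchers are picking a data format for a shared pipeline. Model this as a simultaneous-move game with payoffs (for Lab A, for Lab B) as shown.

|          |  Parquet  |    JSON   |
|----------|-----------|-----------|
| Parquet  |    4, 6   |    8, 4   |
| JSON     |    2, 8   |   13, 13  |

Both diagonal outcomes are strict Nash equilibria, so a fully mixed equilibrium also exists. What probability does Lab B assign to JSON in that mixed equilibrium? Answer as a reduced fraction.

Lab B's mix q on Parquet must make Lab A indifferent between Parquet and JSON.
Lab A's payoff from Parquet: 4q + 8(1−q). From JSON: 2q + 13(1−q).
Set equal: 2q = 5(1−q) → q = 5/7.
Probability on JSON is 1 − 5/7 = 2/7.

2/7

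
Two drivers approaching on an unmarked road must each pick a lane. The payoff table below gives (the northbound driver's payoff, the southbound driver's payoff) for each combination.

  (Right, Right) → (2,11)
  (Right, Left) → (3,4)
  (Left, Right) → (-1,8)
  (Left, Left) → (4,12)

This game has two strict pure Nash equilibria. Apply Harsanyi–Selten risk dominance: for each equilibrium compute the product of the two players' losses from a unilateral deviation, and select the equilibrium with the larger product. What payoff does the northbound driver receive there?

2

At both Right: the northbound driver loses 2 − (-1) = 3 by deviating; the southbound driver loses 11 − 4 = 7. Product = 3·7 = 21.
At both Left: the northbound driver loses 4 − 3 = 1 by deviating; the southbound driver loses 12 − 8 = 4. Product = 1·4 = 4.
21 > 4, so both Right is risk-dominant. The northbound driver's payoff there is 2.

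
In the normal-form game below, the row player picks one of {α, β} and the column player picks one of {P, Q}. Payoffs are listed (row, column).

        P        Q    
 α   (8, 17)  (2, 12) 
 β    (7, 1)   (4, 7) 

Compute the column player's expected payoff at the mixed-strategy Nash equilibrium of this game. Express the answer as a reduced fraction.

The row player mixes with probability p on α, chosen so the column player is indifferent: 17p + 1(1−p) = 12p + 7(1−p) gives p = 6/11.
The column player's expected payoff is 17·6/11 + 1·5/11 = 107/11.

107/11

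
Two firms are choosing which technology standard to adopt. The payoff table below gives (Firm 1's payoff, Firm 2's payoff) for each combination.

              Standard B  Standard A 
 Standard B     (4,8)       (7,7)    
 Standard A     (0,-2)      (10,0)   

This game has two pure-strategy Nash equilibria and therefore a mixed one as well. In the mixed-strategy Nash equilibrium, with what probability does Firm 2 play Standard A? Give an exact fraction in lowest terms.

Firm 2's mix q on Standard B must make Firm 1 indifferent between Standard B and Standard A.
Firm 1's payoff from Standard B: 4q + 7(1−q). From Standard A: 0q + 10(1−q).
Set equal: 4q = 3(1−q) → q = 3/7.
Probability on Standard A is 1 − 3/7 = 4/7.

4/7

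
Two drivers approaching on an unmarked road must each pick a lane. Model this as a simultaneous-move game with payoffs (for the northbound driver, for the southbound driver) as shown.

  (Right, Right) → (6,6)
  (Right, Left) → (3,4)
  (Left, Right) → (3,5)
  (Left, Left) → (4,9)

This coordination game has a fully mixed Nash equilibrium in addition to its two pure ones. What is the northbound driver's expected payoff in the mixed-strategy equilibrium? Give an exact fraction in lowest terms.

15/4

The southbound driver mixes with probability q on Right, chosen so the northbound driver is indifferent: 6q + 3(1−q) = 3q + 4(1−q) gives q = 1/4.
The northbound driver's expected payoff (from either row, since indifferent) is 6·1/4 + 3·3/4 = 15/4.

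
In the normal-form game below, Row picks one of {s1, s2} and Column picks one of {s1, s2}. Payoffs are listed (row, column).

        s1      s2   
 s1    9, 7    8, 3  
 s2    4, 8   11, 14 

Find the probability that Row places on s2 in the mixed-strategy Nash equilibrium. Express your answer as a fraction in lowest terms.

Row's mix p on s1 must make Column indifferent between s1 and s2.
Column's payoff from s1: 7p + 8(1−p). From s2: 3p + 14(1−p).
Set equal: 4p = 6(1−p) → p = 6/10 = 3/5.
Probability on s2 is 1 − 3/5 = 2/5.

2/5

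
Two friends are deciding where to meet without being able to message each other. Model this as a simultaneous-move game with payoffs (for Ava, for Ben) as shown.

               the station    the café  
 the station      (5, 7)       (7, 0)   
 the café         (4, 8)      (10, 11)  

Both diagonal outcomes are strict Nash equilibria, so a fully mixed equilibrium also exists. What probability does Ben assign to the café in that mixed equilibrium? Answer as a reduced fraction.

Ben's mix q on the station must make Ava indifferent between the station and the café.
Ava's payoff from the station: 5q + 7(1−q). From the café: 4q + 10(1−q).
Set equal: 1q = 3(1−q) → q = 3/4.
Probability on the café is 1 − 3/4 = 1/4.

1/4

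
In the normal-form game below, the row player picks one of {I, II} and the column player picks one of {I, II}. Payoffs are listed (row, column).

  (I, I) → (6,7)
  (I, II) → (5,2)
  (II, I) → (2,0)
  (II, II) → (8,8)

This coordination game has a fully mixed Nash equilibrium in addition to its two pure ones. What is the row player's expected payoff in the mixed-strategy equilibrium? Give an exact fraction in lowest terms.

38/7

The column player mixes with probability q on I, chosen so the row player is indifferent: 6q + 5(1−q) = 2q + 8(1−q) gives q = 3/7.
The row player's expected payoff (from either row, since indifferent) is 6·3/7 + 5·4/7 = 38/7.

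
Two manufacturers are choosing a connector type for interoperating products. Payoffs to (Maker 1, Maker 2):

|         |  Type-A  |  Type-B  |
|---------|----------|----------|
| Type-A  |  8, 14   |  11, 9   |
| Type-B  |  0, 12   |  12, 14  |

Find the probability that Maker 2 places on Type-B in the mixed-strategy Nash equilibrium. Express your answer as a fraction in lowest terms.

Maker 2's mix q on Type-A must make Maker 1 indifferent between Type-A and Type-B.
Maker 1's payoff from Type-A: 8q + 11(1−q). From Type-B: 0q + 12(1−q).
Set equal: 8q = 1(1−q) → q = 1/9.
Probability on Type-B is 1 − 1/9 = 8/9.

8/9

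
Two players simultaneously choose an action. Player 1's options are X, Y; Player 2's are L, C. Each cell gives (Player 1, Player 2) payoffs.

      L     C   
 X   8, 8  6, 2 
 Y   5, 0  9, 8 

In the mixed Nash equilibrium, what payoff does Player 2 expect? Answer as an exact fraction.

Player 1 mixes with probability p on X, chosen so Player 2 is indifferent: 8p + 0(1−p) = 2p + 8(1−p) gives p = 4/7.
Player 2's expected payoff is 8·4/7 + 0·3/7 = 32/7.

32/7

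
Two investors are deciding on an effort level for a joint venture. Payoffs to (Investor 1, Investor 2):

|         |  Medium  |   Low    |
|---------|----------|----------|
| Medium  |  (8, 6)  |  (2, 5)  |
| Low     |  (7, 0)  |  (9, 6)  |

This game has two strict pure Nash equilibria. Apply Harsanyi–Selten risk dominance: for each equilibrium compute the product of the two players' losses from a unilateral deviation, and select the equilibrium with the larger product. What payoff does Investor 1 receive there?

9

At both Medium: Investor 1 loses 8 − 7 = 1 by deviating; Investor 2 loses 6 − 5 = 1. Product = 1·1 = 1.
At both Low: Investor 1 loses 9 − 2 = 7 by deviating; Investor 2 loses 6 − 0 = 6. Product = 7·6 = 42.
42 > 1, so both Low is risk-dominant. Investor 1's payoff there is 9.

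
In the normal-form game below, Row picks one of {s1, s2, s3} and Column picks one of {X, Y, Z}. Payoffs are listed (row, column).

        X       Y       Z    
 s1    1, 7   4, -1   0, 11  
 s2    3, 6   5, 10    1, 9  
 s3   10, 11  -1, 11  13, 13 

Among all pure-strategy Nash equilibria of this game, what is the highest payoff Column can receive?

13

(s2, Y) is a pure NE (Row: 5 ≥ 4; Column: 10 ≥ 9). Column gets 10.
(s3, Z) is a pure NE (Row: 13 ≥ 1; Column: 13 ≥ 11). Column gets 13.
Every other cell has a profitable deviation for at least one player. Highest of {10, 13} is 13.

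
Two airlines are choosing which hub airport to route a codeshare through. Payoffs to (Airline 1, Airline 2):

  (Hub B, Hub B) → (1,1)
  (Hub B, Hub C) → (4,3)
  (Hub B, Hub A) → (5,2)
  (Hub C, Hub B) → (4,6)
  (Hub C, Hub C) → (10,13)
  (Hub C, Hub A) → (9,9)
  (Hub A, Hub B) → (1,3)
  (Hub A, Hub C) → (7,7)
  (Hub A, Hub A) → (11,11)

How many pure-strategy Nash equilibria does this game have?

Both Hub C: Airline 1 gets 10 (best alternative 7); Airline 2 gets 13 (best alternative 9). Neither deviates — NE.
Both Hub A: Airline 1 gets 11 (best alternative 9); Airline 2 gets 11 (best alternative 7). Neither deviates — NE.
Both Hub B is not a NE: Airline 1 would switch to Hub C (4 > 1).
No other cell survives both best-response checks, so there are 2 pure NE.

2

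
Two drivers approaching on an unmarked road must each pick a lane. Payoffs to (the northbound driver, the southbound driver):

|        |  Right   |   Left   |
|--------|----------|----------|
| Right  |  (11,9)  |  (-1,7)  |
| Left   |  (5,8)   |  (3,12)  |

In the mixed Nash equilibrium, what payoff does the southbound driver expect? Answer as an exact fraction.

26/3

The northbound driver mixes with probability p on Right, chosen so the southbound driver is indifferent: 9p + 8(1−p) = 7p + 12(1−p) gives p = 2/3.
The southbound driver's expected payoff is 9·2/3 + 8·1/3 = 26/3.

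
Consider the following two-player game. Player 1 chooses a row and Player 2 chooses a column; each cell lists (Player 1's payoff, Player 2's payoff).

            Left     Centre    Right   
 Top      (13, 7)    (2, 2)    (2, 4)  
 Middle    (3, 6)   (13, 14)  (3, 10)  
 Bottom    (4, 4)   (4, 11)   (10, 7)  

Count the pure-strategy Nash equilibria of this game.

(Top, Left): Player 1 gets 13 (best alternative 4); Player 2 gets 7 (best alternative 4). Neither deviates — NE.
(Middle, Centre): Player 1 gets 13 (best alternative 4); Player 2 gets 14 (best alternative 10). Neither deviates — NE.
(Bottom, Right) is not a NE: Player 2 would switch to Centre (11 > 7).
No other cell survives both best-response checks, so there are 2 pure NE.

2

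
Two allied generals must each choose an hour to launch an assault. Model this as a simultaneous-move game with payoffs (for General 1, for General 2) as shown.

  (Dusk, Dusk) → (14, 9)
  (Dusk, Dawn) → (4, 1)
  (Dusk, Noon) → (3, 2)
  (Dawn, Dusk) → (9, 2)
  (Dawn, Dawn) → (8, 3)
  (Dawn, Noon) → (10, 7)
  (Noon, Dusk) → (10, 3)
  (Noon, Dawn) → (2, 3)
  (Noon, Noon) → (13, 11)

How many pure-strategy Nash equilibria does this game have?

2

Both Dusk: General 1 gets 14 (best alternative 10); General 2 gets 9 (best alternative 2). Neither deviates — NE.
Both Noon: General 1 gets 13 (best alternative 10); General 2 gets 11 (best alternative 3). Neither deviates — NE.
Both Dawn is not a NE: General 2 would switch to Noon (7 > 3).
No other cell survives both best-response checks, so there are 2 pure NE.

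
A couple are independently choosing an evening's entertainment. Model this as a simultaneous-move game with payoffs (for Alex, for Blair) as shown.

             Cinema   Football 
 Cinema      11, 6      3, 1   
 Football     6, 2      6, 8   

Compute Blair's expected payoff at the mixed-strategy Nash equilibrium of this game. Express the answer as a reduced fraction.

Alex mixes with probability p on Cinema, chosen so Blair is indifferent: 6p + 2(1−p) = 1p + 8(1−p) gives p = 6/11.
Blair's expected payoff is 6·6/11 + 2·5/11 = 46/11.

46/11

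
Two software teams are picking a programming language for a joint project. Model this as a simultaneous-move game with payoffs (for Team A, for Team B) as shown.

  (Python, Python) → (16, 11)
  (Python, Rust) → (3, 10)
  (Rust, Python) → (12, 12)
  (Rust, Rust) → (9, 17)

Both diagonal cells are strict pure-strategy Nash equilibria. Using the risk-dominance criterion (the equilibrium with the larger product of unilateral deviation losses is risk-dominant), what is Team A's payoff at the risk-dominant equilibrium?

9

At both Python: Team A loses 16 − 12 = 4 by deviating; Team B loses 11 − 10 = 1. Product = 4·1 = 4.
At both Rust: Team A loses 9 − 3 = 6 by deviating; Team B loses 17 − 12 = 5. Product = 6·5 = 30.
30 > 4, so both Rust is risk-dominant. Team A's payoff there is 9.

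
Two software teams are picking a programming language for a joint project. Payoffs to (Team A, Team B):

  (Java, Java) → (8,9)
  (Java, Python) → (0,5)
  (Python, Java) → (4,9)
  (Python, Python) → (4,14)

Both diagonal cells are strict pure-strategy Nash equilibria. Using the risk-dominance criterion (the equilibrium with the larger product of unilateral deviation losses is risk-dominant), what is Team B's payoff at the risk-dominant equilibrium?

14

At both Java: Team A loses 8 − 4 = 4 by deviating; Team B loses 9 − 5 = 4. Product = 4·4 = 16.
At both Python: Team A loses 4 − 0 = 4 by deviating; Team B loses 14 − 9 = 5. Product = 4·5 = 20.
20 > 16, so both Python is risk-dominant. Team B's payoff there is 14.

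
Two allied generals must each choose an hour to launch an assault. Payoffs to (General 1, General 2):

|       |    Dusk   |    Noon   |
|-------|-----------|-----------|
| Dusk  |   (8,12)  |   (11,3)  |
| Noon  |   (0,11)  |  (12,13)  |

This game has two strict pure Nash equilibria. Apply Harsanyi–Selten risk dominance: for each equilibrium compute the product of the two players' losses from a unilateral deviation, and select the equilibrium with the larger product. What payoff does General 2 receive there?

12

At both Dusk: General 1 loses 8 − 0 = 8 by deviating; General 2 loses 12 − 3 = 9. Product = 8·9 = 72.
At both Noon: General 1 loses 12 − 11 = 1 by deviating; General 2 loses 13 − 11 = 2. Product = 1·2 = 2.
72 > 2, so both Dusk is risk-dominant. General 2's payoff there is 12.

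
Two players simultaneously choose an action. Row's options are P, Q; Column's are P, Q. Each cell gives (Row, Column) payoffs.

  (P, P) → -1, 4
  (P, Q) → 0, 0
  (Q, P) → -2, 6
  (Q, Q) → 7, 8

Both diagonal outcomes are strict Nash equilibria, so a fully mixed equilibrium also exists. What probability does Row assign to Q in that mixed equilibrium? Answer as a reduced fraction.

2/3

Row's mix p on P must make Column indifferent between P and Q.
Column's payoff from P: 4p + 6(1−p). From Q: 0p + 8(1−p).
Set equal: 4p = 2(1−p) → p = 2/6 = 1/3.
Probability on Q is 1 − 1/3 = 2/3.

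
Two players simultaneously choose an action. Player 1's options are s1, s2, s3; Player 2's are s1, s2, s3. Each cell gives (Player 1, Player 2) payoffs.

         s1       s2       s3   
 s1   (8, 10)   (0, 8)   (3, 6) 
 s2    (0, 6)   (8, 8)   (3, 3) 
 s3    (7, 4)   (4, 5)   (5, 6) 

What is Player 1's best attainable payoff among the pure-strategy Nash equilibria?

Both s1 is a pure NE (Player 1: 8 ≥ 7; Player 2: 10 ≥ 8). Player 1 gets 8.
Both s2 is a pure NE (Player 1: 8 ≥ 4; Player 2: 8 ≥ 6). Player 1 gets 8.
Both s3 is a pure NE (Player 1: 5 ≥ 3; Player 2: 6 ≥ 5). Player 1 gets 5.
Every other cell has a profitable deviation for at least one player. Highest of {8, 8, 5} is 8.

8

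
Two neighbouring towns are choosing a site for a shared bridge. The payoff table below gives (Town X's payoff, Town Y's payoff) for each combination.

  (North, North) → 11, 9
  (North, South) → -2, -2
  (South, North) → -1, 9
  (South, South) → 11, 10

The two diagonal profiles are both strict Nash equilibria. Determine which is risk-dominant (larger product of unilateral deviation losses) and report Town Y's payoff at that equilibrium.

At both North: Town X loses 11 − (-1) = 12 by deviating; Town Y loses 9 − (-2) = 11. Product = 12·11 = 132.
At both South: Town X loses 11 − (-2) = 13 by deviating; Town Y loses 10 − 9 = 1. Product = 13·1 = 13.
132 > 13, so both North is risk-dominant. Town Y's payoff there is 9.

9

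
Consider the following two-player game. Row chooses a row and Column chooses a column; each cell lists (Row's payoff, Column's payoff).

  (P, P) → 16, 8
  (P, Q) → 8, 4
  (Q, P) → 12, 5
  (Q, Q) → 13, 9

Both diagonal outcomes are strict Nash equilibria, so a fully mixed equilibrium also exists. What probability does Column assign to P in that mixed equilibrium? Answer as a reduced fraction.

Column's mix q on P must make Row indifferent between P and Q.
Row's payoff from P: 16q + 8(1−q). From Q: 12q + 13(1−q).
Set equal: 4q = 5(1−q) → q = 5/9.

5/9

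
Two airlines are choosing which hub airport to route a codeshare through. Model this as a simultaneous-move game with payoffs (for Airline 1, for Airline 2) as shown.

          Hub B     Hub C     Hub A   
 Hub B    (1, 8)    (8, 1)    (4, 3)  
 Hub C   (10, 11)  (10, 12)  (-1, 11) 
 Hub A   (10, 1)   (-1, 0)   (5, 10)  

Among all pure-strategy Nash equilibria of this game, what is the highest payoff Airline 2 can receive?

12

Both Hub C is a pure NE (Airline 1: 10 ≥ 8; Airline 2: 12 ≥ 11). Airline 2 gets 12.
Both Hub A is a pure NE (Airline 1: 5 ≥ 4; Airline 2: 10 ≥ 1). Airline 2 gets 10.
Every other cell has a profitable deviation for at least one player. Highest of {12, 10} is 12.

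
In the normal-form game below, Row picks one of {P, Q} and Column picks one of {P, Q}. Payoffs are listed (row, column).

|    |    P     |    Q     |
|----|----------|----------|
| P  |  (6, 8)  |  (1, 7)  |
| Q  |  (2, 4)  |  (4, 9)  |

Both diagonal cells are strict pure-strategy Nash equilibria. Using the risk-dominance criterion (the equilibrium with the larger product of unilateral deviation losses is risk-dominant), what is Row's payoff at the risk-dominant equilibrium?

At both P: Row loses 6 − 2 = 4 by deviating; Column loses 8 − 7 = 1. Product = 4·1 = 4.
At both Q: Row loses 4 − 1 = 3 by deviating; Column loses 9 − 4 = 5. Product = 3·5 = 15.
15 > 4, so both Q is risk-dominant. Row's payoff there is 4.

4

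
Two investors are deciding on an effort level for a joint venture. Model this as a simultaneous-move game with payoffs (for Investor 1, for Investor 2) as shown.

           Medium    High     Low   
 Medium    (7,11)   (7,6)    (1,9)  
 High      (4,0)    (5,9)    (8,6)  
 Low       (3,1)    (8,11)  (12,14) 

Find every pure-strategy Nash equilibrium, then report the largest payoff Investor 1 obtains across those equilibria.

Both Medium is a pure NE (Investor 1: 7 ≥ 4; Investor 2: 11 ≥ 9). Investor 1 gets 7.
Both Low is a pure NE (Investor 1: 12 ≥ 8; Investor 2: 14 ≥ 11). Investor 1 gets 12.
Every other cell has a profitable deviation for at least one player. Highest of {7, 12} is 12.

12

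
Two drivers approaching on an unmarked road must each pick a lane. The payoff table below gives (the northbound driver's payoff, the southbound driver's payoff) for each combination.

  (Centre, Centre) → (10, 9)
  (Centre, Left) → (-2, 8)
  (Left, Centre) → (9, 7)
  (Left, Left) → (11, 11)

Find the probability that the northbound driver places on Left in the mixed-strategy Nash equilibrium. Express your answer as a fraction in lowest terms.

1/5

The northbound driver's mix p on Centre must make the southbound driver indifferent between Centre and Left.
The southbound driver's payoff from Centre: 9p + 7(1−p). From Left: 8p + 11(1−p).
Set equal: 1p = 4(1−p) → p = 4/5.
Probability on Left is 1 − 4/5 = 1/5.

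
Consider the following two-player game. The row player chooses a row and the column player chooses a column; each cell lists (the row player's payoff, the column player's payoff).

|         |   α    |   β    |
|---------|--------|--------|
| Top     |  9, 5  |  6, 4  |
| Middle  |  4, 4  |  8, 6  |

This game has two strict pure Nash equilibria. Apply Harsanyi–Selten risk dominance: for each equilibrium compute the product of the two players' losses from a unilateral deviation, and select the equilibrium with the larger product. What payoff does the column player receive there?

5

At (Top, α): the row player loses 9 − 4 = 5 by deviating; the column player loses 5 − 4 = 1. Product = 5·1 = 5.
At (Middle, β): the row player loses 8 − 6 = 2 by deviating; the column player loses 6 − 4 = 2. Product = 2·2 = 4.
5 > 4, so (Top, α) is risk-dominant. The column player's payoff there is 5.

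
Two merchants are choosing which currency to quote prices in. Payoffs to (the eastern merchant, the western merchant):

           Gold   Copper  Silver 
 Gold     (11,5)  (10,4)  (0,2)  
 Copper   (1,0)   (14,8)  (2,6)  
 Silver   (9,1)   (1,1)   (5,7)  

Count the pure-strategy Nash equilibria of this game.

Both Gold: the eastern merchant gets 11 (best alternative 9); the western merchant gets 5 (best alternative 4). Neither deviates — NE.
Both Copper: the eastern merchant gets 14 (best alternative 10); the western merchant gets 8 (best alternative 6). Neither deviates — NE.
Both Silver: the eastern merchant gets 5 (best alternative 2); the western merchant gets 7 (best alternative 1). Neither deviates — NE.
(Gold, Copper) is not a NE: the eastern merchant would switch to Copper (14 > 10).
No other cell survives both best-response checks, so there are 3 pure NE.

3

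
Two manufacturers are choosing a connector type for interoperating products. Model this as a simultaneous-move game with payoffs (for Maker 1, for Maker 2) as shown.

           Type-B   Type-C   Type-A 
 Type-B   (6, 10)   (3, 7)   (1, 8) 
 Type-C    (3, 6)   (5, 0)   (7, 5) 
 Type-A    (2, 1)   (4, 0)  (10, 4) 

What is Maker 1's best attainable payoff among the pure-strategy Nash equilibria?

Both Type-B is a pure NE (Maker 1: 6 ≥ 3; Maker 2: 10 ≥ 8). Maker 1 gets 6.
Both Type-A is a pure NE (Maker 1: 10 ≥ 7; Maker 2: 4 ≥ 1). Maker 1 gets 10.
Every other cell has a profitable deviation for at least one player. Highest of {6, 10} is 10.

10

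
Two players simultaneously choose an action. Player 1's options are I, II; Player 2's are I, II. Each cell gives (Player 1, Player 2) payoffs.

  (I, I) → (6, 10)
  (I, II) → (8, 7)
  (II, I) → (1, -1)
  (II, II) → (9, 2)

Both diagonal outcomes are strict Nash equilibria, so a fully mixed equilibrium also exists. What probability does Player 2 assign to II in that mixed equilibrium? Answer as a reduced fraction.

Player 2's mix q on I must make Player 1 indifferent between I and II.
Player 1's payoff from I: 6q + 8(1−q). From II: 1q + 9(1−q).
Set equal: 5q = 1(1−q) → q = 1/6.
Probability on II is 1 − 1/6 = 5/6.

5/6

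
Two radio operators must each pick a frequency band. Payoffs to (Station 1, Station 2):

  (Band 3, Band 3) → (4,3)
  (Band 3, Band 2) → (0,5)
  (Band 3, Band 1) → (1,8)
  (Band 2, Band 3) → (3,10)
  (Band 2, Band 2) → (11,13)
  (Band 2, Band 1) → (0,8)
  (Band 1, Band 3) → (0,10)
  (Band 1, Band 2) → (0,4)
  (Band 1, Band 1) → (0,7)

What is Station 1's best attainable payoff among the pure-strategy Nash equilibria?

11

(Band 3, Band 1) is a pure NE (Station 1: 1 ≥ 0; Station 2: 8 ≥ 5). Station 1 gets 1.
Both Band 2 is a pure NE (Station 1: 11 ≥ 0; Station 2: 13 ≥ 10). Station 1 gets 11.
Every other cell has a profitable deviation for at least one player. Highest of {1, 11} is 11.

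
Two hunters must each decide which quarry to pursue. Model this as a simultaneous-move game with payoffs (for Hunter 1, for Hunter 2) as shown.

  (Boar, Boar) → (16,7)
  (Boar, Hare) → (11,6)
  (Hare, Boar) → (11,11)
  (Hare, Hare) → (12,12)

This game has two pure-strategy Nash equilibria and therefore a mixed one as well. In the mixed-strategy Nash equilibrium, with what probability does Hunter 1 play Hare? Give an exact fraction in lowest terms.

1/2

Hunter 1's mix p on Boar must make Hunter 2 indifferent between Boar and Hare.
Hunter 2's payoff from Boar: 7p + 11(1−p). From Hare: 6p + 12(1−p).
Set equal: 1p = 1(1−p) → p = 1/2.
Probability on Hare is 1 − 1/2 = 1/2.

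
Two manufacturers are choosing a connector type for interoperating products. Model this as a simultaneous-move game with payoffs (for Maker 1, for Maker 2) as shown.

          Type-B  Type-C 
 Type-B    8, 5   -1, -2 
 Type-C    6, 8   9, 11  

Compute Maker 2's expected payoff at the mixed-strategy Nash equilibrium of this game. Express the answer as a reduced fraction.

Maker 1 mixes with probability p on Type-B, chosen so Maker 2 is indifferent: 5p + 8(1−p) = (-2)p + 11(1−p) gives p = 3/10.
Maker 2's expected payoff is 5·3/10 + 8·7/10 = 71/10.

71/10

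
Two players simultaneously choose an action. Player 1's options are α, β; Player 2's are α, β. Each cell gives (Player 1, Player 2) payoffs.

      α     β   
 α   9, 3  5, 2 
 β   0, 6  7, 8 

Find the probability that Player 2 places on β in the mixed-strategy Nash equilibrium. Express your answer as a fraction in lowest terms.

Player 2's mix q on α must make Player 1 indifferent between α and β.
Player 1's payoff from α: 9q + 5(1−q). From β: 0q + 7(1−q).
Set equal: 9q = 2(1−q) → q = 2/11.
Probability on β is 1 − 2/11 = 9/11.

9/11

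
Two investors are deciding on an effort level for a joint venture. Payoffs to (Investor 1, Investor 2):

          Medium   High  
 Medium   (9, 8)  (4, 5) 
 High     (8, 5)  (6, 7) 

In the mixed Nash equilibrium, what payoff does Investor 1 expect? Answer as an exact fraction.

Investor 2 mixes with probability q on Medium, chosen so Investor 1 is indifferent: 9q + 4(1−q) = 8q + 6(1−q) gives q = 2/3.
Investor 1's expected payoff (from either row, since indifferent) is 9·2/3 + 4·1/3 = 22/3.

22/3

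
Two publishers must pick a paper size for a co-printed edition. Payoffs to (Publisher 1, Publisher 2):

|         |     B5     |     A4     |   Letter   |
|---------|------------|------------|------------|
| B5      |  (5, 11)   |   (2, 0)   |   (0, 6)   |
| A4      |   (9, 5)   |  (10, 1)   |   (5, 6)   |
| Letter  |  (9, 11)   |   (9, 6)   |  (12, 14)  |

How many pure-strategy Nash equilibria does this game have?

Both Letter: Publisher 1 gets 12 (best alternative 5); Publisher 2 gets 14 (best alternative 11). Neither deviates — NE.
Both B5 is not a NE: Publisher 1 would switch to A4 (9 > 5).
No other cell survives both best-response checks, so there is 1 pure NE.

1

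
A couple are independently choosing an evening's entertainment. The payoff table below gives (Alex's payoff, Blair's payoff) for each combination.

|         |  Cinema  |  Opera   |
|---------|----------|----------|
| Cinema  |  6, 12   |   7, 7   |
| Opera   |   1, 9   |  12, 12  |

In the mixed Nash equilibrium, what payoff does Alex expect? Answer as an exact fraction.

13/2

Blair mixes with probability q on Cinema, chosen so Alex is indifferent: 6q + 7(1−q) = 1q + 12(1−q) gives q = 1/2.
Alex's expected payoff (from either row, since indifferent) is 6·1/2 + 7·1/2 = 13/2.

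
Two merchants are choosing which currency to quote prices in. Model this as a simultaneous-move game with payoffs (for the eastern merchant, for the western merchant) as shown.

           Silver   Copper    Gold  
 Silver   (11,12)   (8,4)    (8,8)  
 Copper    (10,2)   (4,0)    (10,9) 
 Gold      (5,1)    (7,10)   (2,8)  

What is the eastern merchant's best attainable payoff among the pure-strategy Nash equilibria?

11

Both Silver is a pure NE (the eastern merchant: 11 ≥ 10; the western merchant: 12 ≥ 8). The eastern merchant gets 11.
(Copper, Gold) is a pure NE (the eastern merchant: 10 ≥ 8; the western merchant: 9 ≥ 2). The eastern merchant gets 10.
Every other cell has a profitable deviation for at least one player. Highest of {11, 10} is 11.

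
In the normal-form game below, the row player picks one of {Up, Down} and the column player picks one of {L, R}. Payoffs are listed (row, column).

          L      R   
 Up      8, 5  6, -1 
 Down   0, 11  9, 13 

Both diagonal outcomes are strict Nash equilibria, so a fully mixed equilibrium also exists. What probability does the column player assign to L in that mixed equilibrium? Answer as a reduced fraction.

The column player's mix q on L must make the row player indifferent between Up and Down.
The row player's payoff from Up: 8q + 6(1−q). From Down: 0q + 9(1−q).
Set equal: 8q = 3(1−q) → q = 3/11.

3/11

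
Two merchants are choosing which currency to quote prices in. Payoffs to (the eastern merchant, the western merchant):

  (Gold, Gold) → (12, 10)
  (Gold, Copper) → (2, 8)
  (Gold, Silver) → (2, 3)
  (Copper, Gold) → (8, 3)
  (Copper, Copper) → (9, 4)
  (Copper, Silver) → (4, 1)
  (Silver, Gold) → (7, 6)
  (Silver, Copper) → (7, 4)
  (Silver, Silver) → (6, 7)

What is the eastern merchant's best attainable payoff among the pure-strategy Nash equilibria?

12

Both Gold is a pure NE (the eastern merchant: 12 ≥ 8; the western merchant: 10 ≥ 8). The eastern merchant gets 12.
Both Copper is a pure NE (the eastern merchant: 9 ≥ 7; the western merchant: 4 ≥ 3). The eastern merchant gets 9.
Both Silver is a pure NE (the eastern merchant: 6 ≥ 4; the western merchant: 7 ≥ 6). The eastern merchant gets 6.
Every other cell has a profitable deviation for at least one player. Highest of {12, 9, 6} is 12.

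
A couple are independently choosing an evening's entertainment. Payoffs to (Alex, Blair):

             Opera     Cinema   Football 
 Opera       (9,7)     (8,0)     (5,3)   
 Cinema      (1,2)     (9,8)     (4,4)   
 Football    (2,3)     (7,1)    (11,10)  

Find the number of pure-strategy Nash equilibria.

Both Opera: Alex gets 9 (best alternative 2); Blair gets 7 (best alternative 3). Neither deviates — NE.
Both Cinema: Alex gets 9 (best alternative 8); Blair gets 8 (best alternative 4). Neither deviates — NE.
Both Football: Alex gets 11 (best alternative 5); Blair gets 10 (best alternative 3). Neither deviates — NE.
(Opera, Cinema) is not a NE: Alex would switch to Cinema (9 > 8).
No other cell survives both best-response checks, so there are 3 pure NE.

3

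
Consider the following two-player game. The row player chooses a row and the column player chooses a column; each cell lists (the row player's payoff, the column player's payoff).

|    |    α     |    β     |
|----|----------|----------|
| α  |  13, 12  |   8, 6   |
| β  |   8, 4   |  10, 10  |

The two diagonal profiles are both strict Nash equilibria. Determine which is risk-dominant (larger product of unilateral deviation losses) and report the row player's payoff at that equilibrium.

At both α: the row player loses 13 − 8 = 5 by deviating; the column player loses 12 − 6 = 6. Product = 5·6 = 30.
At both β: the row player loses 10 − 8 = 2 by deviating; the column player loses 10 − 4 = 6. Product = 2·6 = 12.
30 > 12, so both α is risk-dominant. The row player's payoff there is 13.

13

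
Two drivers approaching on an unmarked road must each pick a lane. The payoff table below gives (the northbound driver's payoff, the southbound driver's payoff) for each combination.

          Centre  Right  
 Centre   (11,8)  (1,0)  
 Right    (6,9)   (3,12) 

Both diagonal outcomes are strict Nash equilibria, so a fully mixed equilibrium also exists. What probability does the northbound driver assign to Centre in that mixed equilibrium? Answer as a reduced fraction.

3/11

The northbound driver's mix p on Centre must make the southbound driver indifferent between Centre and Right.
The southbound driver's payoff from Centre: 8p + 9(1−p). From Right: 0p + 12(1−p).
Set equal: 8p = 3(1−p) → p = 3/11.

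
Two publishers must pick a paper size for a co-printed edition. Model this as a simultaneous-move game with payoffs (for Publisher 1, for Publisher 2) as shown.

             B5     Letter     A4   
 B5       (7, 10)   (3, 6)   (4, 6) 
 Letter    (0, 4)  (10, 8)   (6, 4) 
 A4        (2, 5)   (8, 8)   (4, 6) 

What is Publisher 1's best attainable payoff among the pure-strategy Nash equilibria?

10

Both B5 is a pure NE (Publisher 1: 7 ≥ 2; Publisher 2: 10 ≥ 6). Publisher 1 gets 7.
Both Letter is a pure NE (Publisher 1: 10 ≥ 8; Publisher 2: 8 ≥ 4). Publisher 1 gets 10.
Every other cell has a profitable deviation for at least one player. Highest of {7, 10} is 10.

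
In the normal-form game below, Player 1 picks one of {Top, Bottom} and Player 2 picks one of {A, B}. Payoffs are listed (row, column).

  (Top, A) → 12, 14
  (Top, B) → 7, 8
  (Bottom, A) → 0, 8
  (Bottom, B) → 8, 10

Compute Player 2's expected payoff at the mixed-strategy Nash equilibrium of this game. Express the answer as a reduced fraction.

Player 1 mixes with probability p on Top, chosen so Player 2 is indifferent: 14p + 8(1−p) = 8p + 10(1−p) gives p = 1/4.
Player 2's expected payoff is 14·1/4 + 8·3/4 = 19/2.

19/2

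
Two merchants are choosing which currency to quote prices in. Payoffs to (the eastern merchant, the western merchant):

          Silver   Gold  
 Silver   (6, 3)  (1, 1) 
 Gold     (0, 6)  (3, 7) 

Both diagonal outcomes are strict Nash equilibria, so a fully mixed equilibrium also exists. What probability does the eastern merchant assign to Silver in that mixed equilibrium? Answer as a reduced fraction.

1/3

The eastern merchant's mix p on Silver must make the western merchant indifferent between Silver and Gold.
The western merchant's payoff from Silver: 3p + 6(1−p). From Gold: 1p + 7(1−p).
Set equal: 2p = 1(1−p) → p = 1/3.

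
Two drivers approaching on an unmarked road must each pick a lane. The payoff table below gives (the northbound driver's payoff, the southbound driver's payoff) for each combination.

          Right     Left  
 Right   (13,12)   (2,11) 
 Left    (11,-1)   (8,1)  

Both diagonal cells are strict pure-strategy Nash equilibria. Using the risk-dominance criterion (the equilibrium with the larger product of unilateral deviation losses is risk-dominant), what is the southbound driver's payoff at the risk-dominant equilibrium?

1

At both Right: the northbound driver loses 13 − 11 = 2 by deviating; the southbound driver loses 12 − 11 = 1. Product = 2·1 = 2.
At both Left: the northbound driver loses 8 − 2 = 6 by deviating; the southbound driver loses 1 − (-1) = 2. Product = 6·2 = 12.
12 > 2, so both Left is risk-dominant. The southbound driver's payoff there is 1.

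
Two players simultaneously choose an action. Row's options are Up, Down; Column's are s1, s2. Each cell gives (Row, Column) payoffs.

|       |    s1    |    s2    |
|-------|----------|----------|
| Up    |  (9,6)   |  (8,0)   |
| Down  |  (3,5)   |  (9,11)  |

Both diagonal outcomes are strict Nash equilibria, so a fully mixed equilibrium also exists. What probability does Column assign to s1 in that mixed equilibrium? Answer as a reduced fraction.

Column's mix q on s1 must make Row indifferent between Up and Down.
Row's payoff from Up: 9q + 8(1−q). From Down: 3q + 9(1−q).
Set equal: 6q = 1(1−q) → q = 1/7.

1/7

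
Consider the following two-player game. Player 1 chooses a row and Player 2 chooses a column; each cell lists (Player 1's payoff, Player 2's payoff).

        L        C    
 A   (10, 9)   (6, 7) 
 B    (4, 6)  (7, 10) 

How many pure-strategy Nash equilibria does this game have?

(A, L): Player 1 gets 10 (best alternative 4); Player 2 gets 9 (best alternative 7). Neither deviates — NE.
(B, C): Player 1 gets 7 (best alternative 6); Player 2 gets 10 (best alternative 6). Neither deviates — NE.
(B, L) is not a NE: Player 1 would switch to A (10 > 4).
No other cell survives both best-response checks, so there are 2 pure NE.

2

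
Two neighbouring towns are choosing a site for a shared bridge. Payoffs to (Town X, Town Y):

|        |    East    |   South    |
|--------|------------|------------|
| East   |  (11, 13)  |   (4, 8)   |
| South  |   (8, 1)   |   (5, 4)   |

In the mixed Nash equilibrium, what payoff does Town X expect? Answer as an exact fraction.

Town Y mixes with probability q on East, chosen so Town X is indifferent: 11q + 4(1−q) = 8q + 5(1−q) gives q = 1/4.
Town X's expected payoff (from either row, since indifferent) is 11·1/4 + 4·3/4 = 23/4.

23/4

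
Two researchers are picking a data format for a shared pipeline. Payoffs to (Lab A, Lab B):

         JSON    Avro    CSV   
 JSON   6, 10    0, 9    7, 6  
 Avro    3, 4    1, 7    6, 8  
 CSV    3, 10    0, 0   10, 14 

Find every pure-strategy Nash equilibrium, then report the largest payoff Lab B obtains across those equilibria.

14

Both JSON is a pure NE (Lab A: 6 ≥ 3; Lab B: 10 ≥ 9). Lab B gets 10.
Both CSV is a pure NE (Lab A: 10 ≥ 7; Lab B: 14 ≥ 10). Lab B gets 14.
Every other cell has a profitable deviation for at least one player. Highest of {10, 14} is 14.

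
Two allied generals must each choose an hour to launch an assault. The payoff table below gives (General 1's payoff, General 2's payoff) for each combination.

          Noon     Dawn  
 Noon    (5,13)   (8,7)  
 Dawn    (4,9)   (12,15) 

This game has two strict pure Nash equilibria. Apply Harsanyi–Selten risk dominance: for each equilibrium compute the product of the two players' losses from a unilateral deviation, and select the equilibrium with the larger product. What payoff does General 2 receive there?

At both Noon: General 1 loses 5 − 4 = 1 by deviating; General 2 loses 13 − 7 = 6. Product = 1·6 = 6.
At both Dawn: General 1 loses 12 − 8 = 4 by deviating; General 2 loses 15 − 9 = 6. Product = 4·6 = 24.
24 > 6, so both Dawn is risk-dominant. General 2's payoff there is 15.

15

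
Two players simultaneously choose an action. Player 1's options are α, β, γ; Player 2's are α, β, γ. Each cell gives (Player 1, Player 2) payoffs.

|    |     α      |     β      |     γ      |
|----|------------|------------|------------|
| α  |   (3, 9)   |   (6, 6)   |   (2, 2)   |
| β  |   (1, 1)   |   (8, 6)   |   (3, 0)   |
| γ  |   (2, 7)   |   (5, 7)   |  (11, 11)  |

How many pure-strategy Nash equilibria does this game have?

3

Both α: Player 1 gets 3 (best alternative 2); Player 2 gets 9 (best alternative 6). Neither deviates — NE.
Both β: Player 1 gets 8 (best alternative 6); Player 2 gets 6 (best alternative 1). Neither deviates — NE.
Both γ: Player 1 gets 11 (best alternative 3); Player 2 gets 11 (best alternative 7). Neither deviates — NE.
(α, γ) is not a NE: Player 1 would switch to γ (11 > 2).
No other cell survives both best-response checks, so there are 3 pure NE.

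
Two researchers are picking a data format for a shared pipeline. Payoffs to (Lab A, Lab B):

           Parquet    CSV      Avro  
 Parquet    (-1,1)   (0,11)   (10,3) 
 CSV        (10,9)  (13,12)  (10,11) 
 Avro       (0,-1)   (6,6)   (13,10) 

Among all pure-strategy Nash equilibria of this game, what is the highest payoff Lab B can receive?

Both CSV is a pure NE (Lab A: 13 ≥ 6; Lab B: 12 ≥ 11). Lab B gets 12.
Both Avro is a pure NE (Lab A: 13 ≥ 10; Lab B: 10 ≥ 6). Lab B gets 10.
Every other cell has a profitable deviation for at least one player. Highest of {12, 10} is 12.

12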